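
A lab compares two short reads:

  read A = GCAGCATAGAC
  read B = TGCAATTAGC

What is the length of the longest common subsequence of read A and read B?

8

Taking G (read A #1, read B #2); then C (read A #2, read B #3); then A (read A #3, read B #4); then A (read A #6, read B #5); then T (read A #7, read B #7); then A (read A #8, read B #8); then G (read A #9, read B #9); then C (read A #11, read B #10) gives a common subsequence of length 8. The LCS DP gives dp[11][10] = 8, so this is optimal.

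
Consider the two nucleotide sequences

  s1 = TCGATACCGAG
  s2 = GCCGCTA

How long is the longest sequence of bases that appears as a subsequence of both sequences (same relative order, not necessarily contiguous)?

Let dp[i][j] be the LCS length of the first i bases of s1 and the first j bases of s2. dp[i][j] = dp[i-1][j-1]+1 when the i-th and j-th bases match, else max(dp[i-1][j], dp[i][j-1]).
    ·  G  C  C  G  C  T  A
 ·  0  0  0  0  0  0  0  0
 T  0  0  0  0  0  0  1  1
 C  0  0  1  1  1  1  1  1
 G  0  1  1  1  2  2  2  2
 A  0  1  1  1  2  2  2  3
 T  0  1  1  1  2  2  3  3
 A  0  1  1  1  2  2  3  4
 C  0  1  2  2  2  3  3  4
 C  0  1  2  3  3  3  3  4
 G  0  1  2  3  4  4  4  4
 A  0  1  2  3  4  4  4  5
 G  0  1  2  3  4  4  4  5
dp[11][7] = 5. One LCS (by backtracking along matches): GCCGA.

5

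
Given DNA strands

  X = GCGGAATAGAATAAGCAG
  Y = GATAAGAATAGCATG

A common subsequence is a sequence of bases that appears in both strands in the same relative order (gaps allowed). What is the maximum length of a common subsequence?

One common subsequence of length 13: G (X #4, Y #1), then A (X #5, Y #2), then A (X #6, Y #4), then A (X #8, Y #5), then G (X #9, Y #6), then A (X #10, Y #7), then A (X #11, Y #8), then T (X #12, Y #9), then A (X #14, Y #10), then G (X #15, Y #11), then C (X #16, Y #12), then A (X #17, Y #13), then G (X #18, Y #15). Since dp[18][15] = 13, nothing longer is possible.

13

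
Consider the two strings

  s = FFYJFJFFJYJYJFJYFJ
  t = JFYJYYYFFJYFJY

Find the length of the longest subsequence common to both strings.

10

Taking F (s #2, t #2); then Y (s #3, t #3); then J (s #4, t #4); then F (s #7, t #8); then F (s #8, t #9); then J (s #11, t #10); then Y (s #12, t #11); then F (s #14, t #12); then J (s #15, t #13); then Y (s #16, t #14) gives a common subsequence of length 10. Since dp[18][14] = 10, nothing longer is possible.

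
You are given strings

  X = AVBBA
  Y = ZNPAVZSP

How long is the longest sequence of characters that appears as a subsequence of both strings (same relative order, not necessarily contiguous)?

2

Taking A (X #1, Y #4), then V (X #2, Y #5) gives a common subsequence of length 2. dp[5][8] = 2 confirms this is the maximum.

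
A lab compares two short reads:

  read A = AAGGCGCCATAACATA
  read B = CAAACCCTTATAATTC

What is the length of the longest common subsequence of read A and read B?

10

Match A [1,3], A [2,4], C [5,5], C [7,6], C [8,7], A [9,10], T [10,11], A [11,12], A [12,13], C [13,16] — 10 bases in the same relative order in both. The LCS DP gives dp[16][16] = 10, so this is optimal.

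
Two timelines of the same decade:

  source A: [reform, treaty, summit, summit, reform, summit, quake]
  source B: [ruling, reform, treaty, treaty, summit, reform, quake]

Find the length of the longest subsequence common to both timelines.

5

Taking reform at source A[1]=source B[2] → treaty at source A[2]=source B[4] → summit at source A[4]=source B[5] → reform at source A[5]=source B[6] → quake at source A[7]=source B[7] gives a common subsequence of length 5. Since dp[7][7] = 5, nothing longer is possible.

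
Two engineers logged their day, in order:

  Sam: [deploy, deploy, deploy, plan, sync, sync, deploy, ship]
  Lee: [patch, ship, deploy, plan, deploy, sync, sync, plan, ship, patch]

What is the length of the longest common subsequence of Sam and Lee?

Taking deploy (Sam #1, Lee #3), deploy (Sam #3, Lee #5), sync (Sam #5, Lee #6), sync (Sam #6, Lee #7), ship (Sam #8, Lee #9) gives a common subsequence of length 5, and the DP table's final entry dp[8][10] is also 5, so no common subsequence is longer.

5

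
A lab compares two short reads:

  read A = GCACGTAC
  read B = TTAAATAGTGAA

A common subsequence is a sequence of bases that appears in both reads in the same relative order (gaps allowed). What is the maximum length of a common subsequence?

4

Let dp[i][j] be the LCS length of the first i bases of read A and the first j bases of read B. dp[i][j] = dp[i-1][j-1]+1 when the i-th and j-th bases match, else max(dp[i-1][j], dp[i][j-1]).
    ·  T  T  A  A  A  T  A  G  T  G  A  A
 ·  0  0  0  0  0  0  0  0  0  0  0  0  0
 G  0  0  0  0  0  0  0  0  1  1  1  1  1
 C  0  0  0  0  0  0  0  0  1  1  1  1  1
 A  0  0  0  1  1  1  1  1  1  1  1  2  2
 C  0  0  0  1  1  1  1  1  1  1  1  2  2
 G  0  0  0  1  1  1  1  1  2  2  2  2  2
 T  0  1  1  1  1  1  2  2  2  3  3  3  3
 A  0  1  1  2  2  2  2  3  3  3  3  4  4
 C  0  1  1  2  2  2  2  3  3  3  3  4  4
dp[8][12] = 4. One LCS (by backtracking along matches): AGTA.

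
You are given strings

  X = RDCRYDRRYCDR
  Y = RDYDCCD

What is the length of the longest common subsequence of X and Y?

Let dp[i][j] be the LCS length of the first i characters of X and the first j characters of Y. dp[i][j] = dp[i-1][j-1]+1 when the i-th and j-th characters match, else max(dp[i-1][j], dp[i][j-1]).
    ·  R  D  Y  D  C  C  D
 ·  0  0  0  0  0  0  0  0
 R  0  1  1  1  1  1  1  1
 D  0  1  2  2  2  2  2  2
 C  0  1  2  2  2  3  3  3
 R  0  1  2  2  2  3  3  3
 Y  0  1  2  3  3  3  3  3
 D  0  1  2  3  4  4  4  4
 R  0  1  2  3  4  4  4  4
 R  0  1  2  3  4  4  4  4
 Y  0  1  2  3  4  4  4  4
 C  0  1  2  3  4  5  5  5
 D  0  1  2  3  4  5  5  6
 R  0  1  2  3  4  5  5  6
dp[12][7] = 6. One LCS (by backtracking along matches): RDYDCD.

6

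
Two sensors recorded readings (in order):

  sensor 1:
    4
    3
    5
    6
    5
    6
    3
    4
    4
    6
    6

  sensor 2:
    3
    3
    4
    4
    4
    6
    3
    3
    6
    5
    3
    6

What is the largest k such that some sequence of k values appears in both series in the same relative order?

6

Let dp[i][j] be the LCS length of the first i values of sensor 1 and the first j values of sensor 2. dp[i][j] = dp[i-1][j-1]+1 when the i-th and j-th values match, else max(dp[i-1][j], dp[i][j-1]).
    ·  3  3  4  4  4  6  3  3  6  5  3  6
 ·  0  0  0  0  0  0  0  0  0  0  0  0  0
 4  0  0  0  1  1  1  1  1  1  1  1  1  1
 3  0  1  1  1  1  1  1  2  2  2  2  2  2
 5  0  1  1  1  1  1  1  2  2  2  3  3  3
 6  0  1  1  1  1  1  2  2  2  3  3  3  4
 5  0  1  1  1  1  1  2  2  2  3  4  4  4
 6  0  1  1  1  1  1  2  2  2  3  4  4  5
 3  0  1  2  2  2  2  2  3  3  3  4  5  5
 4  0  1  2  3  3  3  3  3  3  3  4  5  5
 4  0  1  2  3  4  4  4  4  4  4  4  5  5
 6  0  1  2  3  4  4  5  5  5  5  5  5  6
 6  0  1  2  3  4  4  5  5  5  6  6  6  6
dp[11][12] = 6. One LCS (by backtracking along matches): 4, 3, 6, 5, 3, 6.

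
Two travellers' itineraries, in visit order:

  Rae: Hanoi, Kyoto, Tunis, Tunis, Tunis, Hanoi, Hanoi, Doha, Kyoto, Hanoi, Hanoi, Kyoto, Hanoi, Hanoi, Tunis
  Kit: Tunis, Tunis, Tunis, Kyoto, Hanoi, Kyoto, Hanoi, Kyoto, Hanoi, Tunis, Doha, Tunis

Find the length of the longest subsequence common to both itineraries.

One common subsequence of length 9: Tunis (Rae #3, Kit #1) → Tunis (Rae #4, Kit #2) → Tunis (Rae #5, Kit #3) → Hanoi (Rae #7, Kit #5) → Kyoto (Rae #9, Kit #6) → Hanoi (Rae #11, Kit #7) → Kyoto (Rae #12, Kit #8) → Hanoi (Rae #13, Kit #9) → Tunis (Rae #15, Kit #12), and the DP table's final entry dp[15][12] is also 9, so no common subsequence is longer.

9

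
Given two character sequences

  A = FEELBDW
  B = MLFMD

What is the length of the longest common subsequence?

Taking F [1,3] → D [6,5] gives a common subsequence of length 2, and the DP table's final entry dp[7][5] is also 2, so no common subsequence is longer.

2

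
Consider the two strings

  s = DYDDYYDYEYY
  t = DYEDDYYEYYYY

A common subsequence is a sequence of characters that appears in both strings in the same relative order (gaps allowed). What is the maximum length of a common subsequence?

9

Pick D at s[1]=t[1] → Y at s[2]=t[2] → D at s[3]=t[4] → D at s[4]=t[5] → Y at s[5]=t[7] → Y at s[6]=t[9] → Y at s[8]=t[10] → Y at s[10]=t[11] → Y at s[11]=t[12]; all 9 characters appear in both, in order. dp[11][12] = 9 confirms this is the maximum.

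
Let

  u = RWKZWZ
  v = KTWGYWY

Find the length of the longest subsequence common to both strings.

Let dp[i][j] be the LCS length of the first i characters of u and the first j characters of v. dp[i][j] = dp[i-1][j-1]+1 when the i-th and j-th characters match, else max(dp[i-1][j], dp[i][j-1]).
    ·  K  T  W  G  Y  W  Y
 ·  0  0  0  0  0  0  0  0
 R  0  0  0  0  0  0  0  0
 W  0  0  0  1  1  1  1  1
 K  0  1  1  1  1  1  1  1
 Z  0  1  1  1  1  1  1  1
 W  0  1  1  2  2  2  2  2
 Z  0  1  1  2  2  2  2  2
dp[6][7] = 2. One LCS (by backtracking along matches): WW.

2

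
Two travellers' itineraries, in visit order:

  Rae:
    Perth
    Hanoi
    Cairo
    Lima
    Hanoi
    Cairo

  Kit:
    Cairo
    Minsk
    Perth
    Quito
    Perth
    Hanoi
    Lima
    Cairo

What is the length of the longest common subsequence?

Match Perth at Rae[1]=Kit[5], then Hanoi at Rae[2]=Kit[6], then Lima at Rae[4]=Kit[7], then Cairo at Rae[6]=Kit[8] — 4 stops in the same relative order in both. The LCS DP gives dp[6][8] = 4, so this is optimal.

4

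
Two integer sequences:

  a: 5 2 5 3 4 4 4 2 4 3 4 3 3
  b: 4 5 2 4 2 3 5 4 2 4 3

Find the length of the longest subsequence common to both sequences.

7

Let dp[i][j] be the LCS length of the first i values of a and the first j values of b. dp[i][j] = dp[i-1][j-1]+1 when the i-th and j-th values match, else max(dp[i-1][j], dp[i][j-1]).
    ·  4  5  2  4  2  3  5  4  2  4  3
 ·  0  0  0  0  0  0  0  0  0  0  0  0
 5  0  0  1  1  1  1  1  1  1  1  1  1
 2  0  0  1  2  2  2  2  2  2  2  2  2
 5  0  0  1  2  2  2  2  3  3  3  3  3
 3  0  0  1  2  2  2  3  3  3  3  3  4
 4  0  1  1  2  3  3  3  3  4  4  4  4
 4  0  1  1  2  3  3  3  3  4  4  5  5
 4  0  1  1  2  3  3  3  3  4  4  5  5
 2  0  1  1  2  3  4  4  4  4  5  5  5
 4  0  1  1  2  3  4  4  4  5  5  6  6
 3  0  1  1  2  3  4  5  5  5  5  6  7
 4  0  1  1  2  3  4  5  5  6  6  6  7
 3  0  1  1  2  3  4  5  5  6  6  6  7
 3  0  1  1  2  3  4  5  5  6  6  6  7
dp[13][11] = 7. One LCS (by backtracking along matches): 5, 2, 5, 4, 2, 4, 3.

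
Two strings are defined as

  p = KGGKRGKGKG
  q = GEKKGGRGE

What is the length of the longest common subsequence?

5

One common subsequence of length 5: K at p[1]=q[4] → G at p[2]=q[5] → G at p[3]=q[6] → R at p[5]=q[7] → G at p[6]=q[8]. dp[10][9] = 5 confirms this is the maximum.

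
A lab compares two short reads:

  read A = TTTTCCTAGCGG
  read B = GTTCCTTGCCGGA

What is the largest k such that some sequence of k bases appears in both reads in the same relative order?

Pick T [3,2], T [4,3], C [5,4], C [6,5], T [7,7], G [9,8], C [10,10], G [11,11], G [12,12]; all 9 bases appear in both, in order. Since dp[12][13] = 9, nothing longer is possible.

9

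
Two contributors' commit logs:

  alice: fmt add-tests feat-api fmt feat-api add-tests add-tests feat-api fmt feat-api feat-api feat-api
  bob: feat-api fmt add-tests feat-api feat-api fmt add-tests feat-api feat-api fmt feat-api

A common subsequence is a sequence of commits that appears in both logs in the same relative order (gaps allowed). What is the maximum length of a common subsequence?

8

Pick fmt (alice #1, bob #2); then add-tests (alice #2, bob #3); then feat-api (alice #3, bob #5); then fmt (alice #4, bob #6); then feat-api (alice #5, bob #8); then feat-api (alice #8, bob #9); then fmt (alice #9, bob #10); then feat-api (alice #12, bob #11); all 8 commits appear in both, in order. dp[12][11] = 8 confirms this is the maximum.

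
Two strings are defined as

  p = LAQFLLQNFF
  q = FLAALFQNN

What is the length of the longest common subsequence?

One common subsequence of length 5: L [1,2] → A [2,4] → F [4,6] → Q [7,7] → N [8,9]. The LCS DP gives dp[10][9] = 5, so this is optimal.

5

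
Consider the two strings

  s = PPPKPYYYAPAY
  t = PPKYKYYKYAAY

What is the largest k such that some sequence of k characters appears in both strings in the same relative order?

9

Taking P at s[1]=t[1] → P at s[2]=t[2] → K at s[4]=t[5] → Y at s[6]=t[6] → Y at s[7]=t[7] → Y at s[8]=t[9] → A at s[9]=t[10] → A at s[11]=t[11] → Y at s[12]=t[12] gives a common subsequence of length 9. Since dp[12][12] = 9, nothing longer is possible.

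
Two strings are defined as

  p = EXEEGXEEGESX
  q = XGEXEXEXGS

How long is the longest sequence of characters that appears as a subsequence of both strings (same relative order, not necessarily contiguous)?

Taking E at p[1]=q[3] → X at p[2]=q[4] → E at p[3]=q[5] → E at p[4]=q[7] → X at p[6]=q[8] → G at p[9]=q[9] → S at p[11]=q[10] gives a common subsequence of length 7. Since dp[12][10] = 7, nothing longer is possible.

7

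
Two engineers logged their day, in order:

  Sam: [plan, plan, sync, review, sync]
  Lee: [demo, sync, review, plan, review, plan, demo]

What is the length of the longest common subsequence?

2

Pick plan at Sam[1]=Lee[4] → plan at Sam[2]=Lee[6]; all 2 tasks appear in both, in order. The LCS DP gives dp[5][7] = 2, so this is optimal.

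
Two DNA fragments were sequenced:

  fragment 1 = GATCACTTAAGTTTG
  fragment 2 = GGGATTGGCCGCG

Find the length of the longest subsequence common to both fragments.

Match G at fragment 1[1]=fragment 2[3]; then A at fragment 1[2]=fragment 2[4]; then T at fragment 1[3]=fragment 2[6]; then C at fragment 1[4]=fragment 2[9]; then C at fragment 1[6]=fragment 2[10]; then G at fragment 1[11]=fragment 2[11]; then G at fragment 1[15]=fragment 2[13] — 7 bases in the same relative order in both. The LCS DP gives dp[15][13] = 7, so this is optimal.

7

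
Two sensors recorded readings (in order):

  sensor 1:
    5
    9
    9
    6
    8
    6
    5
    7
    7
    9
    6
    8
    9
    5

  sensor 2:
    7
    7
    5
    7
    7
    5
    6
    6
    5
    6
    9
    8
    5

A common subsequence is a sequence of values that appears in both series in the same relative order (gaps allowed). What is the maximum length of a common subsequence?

7

Taking 5 [1,6], 6 [4,7], 6 [6,8], 5 [7,9], 9 [10,11], 8 [12,12], 5 [14,13] gives a common subsequence of length 7. Since dp[14][13] = 7, nothing longer is possible.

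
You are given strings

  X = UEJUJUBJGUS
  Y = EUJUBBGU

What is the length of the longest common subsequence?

7

Match E (X #2, Y #1), U (X #4, Y #2), J (X #5, Y #3), U (X #6, Y #4), B (X #7, Y #6), G (X #9, Y #7), U (X #10, Y #8) — 7 characters in the same relative order in both. dp[11][8] = 7 confirms this is the maximum.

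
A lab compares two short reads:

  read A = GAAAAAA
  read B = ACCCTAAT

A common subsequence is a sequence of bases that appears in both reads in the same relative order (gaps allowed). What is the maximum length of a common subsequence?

Let dp[i][j] be the LCS length of the first i bases of read A and the first j bases of read B. dp[i][j] = dp[i-1][j-1]+1 when the i-th and j-th bases match, else max(dp[i-1][j], dp[i][j-1]).
    ·  A  C  C  C  T  A  A  T
 ·  0  0  0  0  0  0  0  0  0
 G  0  0  0  0  0  0  0  0  0
 A  0  1  1  1  1  1  1  1  1
 A  0  1  1  1  1  1  2  2  2
 A  0  1  1  1  1  1  2  3  3
 A  0  1  1  1  1  1  2  3  3
 A  0  1  1  1  1  1  2  3  3
 A  0  1  1  1  1  1  2  3  3
dp[7][8] = 3. One LCS (by backtracking along matches): AAA.

3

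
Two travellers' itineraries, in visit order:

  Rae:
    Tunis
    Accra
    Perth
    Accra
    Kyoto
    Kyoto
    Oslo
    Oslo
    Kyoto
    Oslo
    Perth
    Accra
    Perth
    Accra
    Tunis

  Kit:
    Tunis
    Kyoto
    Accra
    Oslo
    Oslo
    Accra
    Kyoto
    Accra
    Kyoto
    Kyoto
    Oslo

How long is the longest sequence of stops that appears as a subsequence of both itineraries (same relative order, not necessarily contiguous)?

7

One common subsequence of length 7: Tunis at Rae[1]=Kit[1], then Accra at Rae[2]=Kit[3], then Accra at Rae[4]=Kit[6], then Kyoto at Rae[5]=Kit[7], then Kyoto at Rae[6]=Kit[9], then Kyoto at Rae[9]=Kit[10], then Oslo at Rae[10]=Kit[11]. dp[15][11] = 7 confirms this is the maximum.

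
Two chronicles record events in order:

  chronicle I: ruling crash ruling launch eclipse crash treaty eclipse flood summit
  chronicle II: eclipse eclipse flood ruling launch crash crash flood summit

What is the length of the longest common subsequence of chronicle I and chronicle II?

5

One common subsequence of length 5: ruling [1,4]; then crash [2,6]; then crash [6,7]; then flood [9,8]; then summit [10,9]. dp[10][9] = 5 confirms this is the maximum.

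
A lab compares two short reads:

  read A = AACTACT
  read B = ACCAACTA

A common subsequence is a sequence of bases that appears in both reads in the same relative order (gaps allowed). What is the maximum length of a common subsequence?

5

Pick A at read A[1]=read B[4], A at read A[2]=read B[5], C at read A[3]=read B[6], T at read A[4]=read B[7], A at read A[5]=read B[8]; all 5 bases appear in both, in order. The LCS DP gives dp[7][8] = 5, so this is optimal.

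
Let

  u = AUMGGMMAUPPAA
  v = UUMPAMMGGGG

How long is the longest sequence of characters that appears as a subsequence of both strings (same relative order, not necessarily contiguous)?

4

Pick A (u #1, v #5) → M (u #3, v #7) → G (u #4, v #10) → G (u #5, v #11); all 4 characters appear in both, in order. The LCS DP gives dp[13][11] = 4, so this is optimal.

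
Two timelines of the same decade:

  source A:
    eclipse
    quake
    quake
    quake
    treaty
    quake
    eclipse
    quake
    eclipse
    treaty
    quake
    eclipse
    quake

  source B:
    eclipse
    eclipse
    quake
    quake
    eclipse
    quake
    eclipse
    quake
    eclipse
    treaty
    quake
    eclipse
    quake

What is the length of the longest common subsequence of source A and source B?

One common subsequence of length 11: eclipse (source A #1, source B #2), then quake (source A #2, source B #3), then quake (source A #3, source B #4), then quake (source A #6, source B #6), then eclipse (source A #7, source B #7), then quake (source A #8, source B #8), then eclipse (source A #9, source B #9), then treaty (source A #10, source B #10), then quake (source A #11, source B #11), then eclipse (source A #12, source B #12), then quake (source A #13, source B #13), and the DP table's final entry dp[13][13] is also 11, so no common subsequence is longer.

11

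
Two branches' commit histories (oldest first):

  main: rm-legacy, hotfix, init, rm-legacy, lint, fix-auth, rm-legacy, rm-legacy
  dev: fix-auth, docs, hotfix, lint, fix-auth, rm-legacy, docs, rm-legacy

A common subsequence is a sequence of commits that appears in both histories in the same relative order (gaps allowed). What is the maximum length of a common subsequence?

One common subsequence of length 5: hotfix [2,3], lint [5,4], fix-auth [6,5], rm-legacy [7,6], rm-legacy [8,8]. The LCS DP gives dp[8][8] = 5, so this is optimal.

5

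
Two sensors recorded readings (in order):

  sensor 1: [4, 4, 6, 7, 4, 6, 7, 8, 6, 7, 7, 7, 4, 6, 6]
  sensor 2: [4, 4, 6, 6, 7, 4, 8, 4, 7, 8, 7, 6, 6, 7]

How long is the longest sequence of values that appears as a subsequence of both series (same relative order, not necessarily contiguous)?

10

One common subsequence of length 10: 4 (sensor 1 #1, sensor 2 #1), 4 (sensor 1 #2, sensor 2 #2), 6 (sensor 1 #3, sensor 2 #4), 7 (sensor 1 #4, sensor 2 #5), 4 (sensor 1 #5, sensor 2 #8), 7 (sensor 1 #7, sensor 2 #9), 8 (sensor 1 #8, sensor 2 #10), 7 (sensor 1 #12, sensor 2 #11), 6 (sensor 1 #14, sensor 2 #12), 6 (sensor 1 #15, sensor 2 #13). The LCS DP gives dp[15][14] = 10, so this is optimal.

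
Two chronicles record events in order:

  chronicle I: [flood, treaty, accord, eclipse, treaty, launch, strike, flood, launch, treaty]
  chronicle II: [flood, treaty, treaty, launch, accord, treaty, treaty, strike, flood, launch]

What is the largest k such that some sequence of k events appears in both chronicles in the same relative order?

Taking flood [1,1], treaty [2,3], accord [3,5], treaty [5,7], strike [7,8], flood [8,9], launch [9,10] gives a common subsequence of length 7, and the DP table's final entry dp[10][10] is also 7, so no common subsequence is longer.

7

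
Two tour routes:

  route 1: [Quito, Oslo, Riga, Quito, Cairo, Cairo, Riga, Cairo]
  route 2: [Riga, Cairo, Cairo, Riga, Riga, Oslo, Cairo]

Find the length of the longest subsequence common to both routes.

One common subsequence of length 5: Riga [3,1], Cairo [5,2], Cairo [6,3], Riga [7,5], Cairo [8,7]. The LCS DP gives dp[8][7] = 5, so this is optimal.

5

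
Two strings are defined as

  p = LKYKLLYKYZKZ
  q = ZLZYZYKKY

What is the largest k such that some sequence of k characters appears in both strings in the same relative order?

5

Let dp[i][j] be the LCS length of the first i characters of p and the first j characters of q. dp[i][j] = dp[i-1][j-1]+1 when the i-th and j-th characters match, else max(dp[i-1][j], dp[i][j-1]).
    ·  Z  L  Z  Y  Z  Y  K  K  Y
 ·  0  0  0  0  0  0  0  0  0  0
 L  0  0  1  1  1  1  1  1  1  1
 K  0  0  1  1  1  1  1  2  2  2
 Y  0  0  1  1  2  2  2  2  2  3
 K  0  0  1  1  2  2  2  3  3  3
 L  0  0  1  1  2  2  2  3  3  3
 L  0  0  1  1  2  2  2  3  3  3
 Y  0  0  1  1  2  2  3  3  3  4
 K  0  0  1  1  2  2  3  4  4  4
 Y  0  0  1  1  2  2  3  4  4  5
 Z  0  1  1  2  2  3  3  4  4  5
 K  0  1  1  2  2  3  3  4  5  5
 Z  0  1  1  2  2  3  3  4  5  5
dp[12][9] = 5. One LCS (by backtracking along matches): LYKKY.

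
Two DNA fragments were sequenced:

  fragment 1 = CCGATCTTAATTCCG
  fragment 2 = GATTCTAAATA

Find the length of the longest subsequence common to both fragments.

Match G [3,1] → A [4,2] → T [5,4] → C [6,5] → T [7,6] → A [9,8] → A [10,9] → T [11,10] — 8 bases in the same relative order in both. Since dp[15][11] = 8, nothing longer is possible.

8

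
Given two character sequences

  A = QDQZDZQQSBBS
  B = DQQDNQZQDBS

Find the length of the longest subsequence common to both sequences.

Let dp[i][j] be the LCS length of the first i characters of A and the first j characters of B. dp[i][j] = dp[i-1][j-1]+1 when the i-th and j-th characters match, else max(dp[i-1][j], dp[i][j-1]).
    ·  D  Q  Q  D  N  Q  Z  Q  D  B  S
 ·  0  0  0  0  0  0  0  0  0  0  0  0
 Q  0  0  1  1  1  1  1  1  1  1  1  1
 D  0  1  1  1  2  2  2  2  2  2  2  2
 Q  0  1  2  2  2  2  3  3  3  3  3  3
 Z  0  1  2  2  2  2  3  4  4  4  4  4
 D  0  1  2  2  3  3  3  4  4  5  5  5
 Z  0  1  2  2  3  3  3  4  4  5  5  5
 Q  0  1  2  3  3  3  4  4  5  5  5  5
 Q  0  1  2  3  3  3  4  4  5  5  5  5
 S  0  1  2  3  3  3  4  4  5  5  5  6
 B  0  1  2  3  3  3  4  4  5  5  6  6
 B  0  1  2  3  3  3  4  4  5  5  6  6
 S  0  1  2  3  3  3  4  4  5  5  6  7
dp[12][11] = 7. One LCS (by backtracking along matches): QDQZDBS.

7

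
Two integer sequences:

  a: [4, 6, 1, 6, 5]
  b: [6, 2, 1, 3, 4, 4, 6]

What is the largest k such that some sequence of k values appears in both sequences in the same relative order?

Let dp[i][j] be the LCS length of the first i values of a and the first j values of b. dp[i][j] = dp[i-1][j-1]+1 when the i-th and j-th values match, else max(dp[i-1][j], dp[i][j-1]).
    ·  6  2  1  3  4  4  6
 ·  0  0  0  0  0  0  0  0
 4  0  0  0  0  0  1  1  1
 6  0  1  1  1  1  1  1  2
 1  0  1  1  2  2  2  2  2
 6  0  1  1  2  2  2  2  3
 5  0  1  1  2  2  2  2  3
dp[5][7] = 3. One LCS (by backtracking along matches): 6, 1, 6.

3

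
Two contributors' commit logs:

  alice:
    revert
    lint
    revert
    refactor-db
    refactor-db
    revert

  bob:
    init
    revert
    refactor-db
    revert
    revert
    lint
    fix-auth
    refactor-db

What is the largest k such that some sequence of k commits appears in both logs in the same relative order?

Taking revert (alice #1, bob #5), then lint (alice #2, bob #6), then refactor-db (alice #5, bob #8) gives a common subsequence of length 3, and the DP table's final entry dp[6][8] is also 3, so no common subsequence is longer.

3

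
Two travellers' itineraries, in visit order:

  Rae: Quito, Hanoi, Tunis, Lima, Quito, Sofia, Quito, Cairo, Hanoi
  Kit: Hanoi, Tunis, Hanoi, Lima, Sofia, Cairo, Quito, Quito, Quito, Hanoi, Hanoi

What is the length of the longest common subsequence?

Taking Hanoi at Rae[2]=Kit[1] → Tunis at Rae[3]=Kit[2] → Lima at Rae[4]=Kit[4] → Quito at Rae[5]=Kit[8] → Quito at Rae[7]=Kit[9] → Hanoi at Rae[9]=Kit[11] gives a common subsequence of length 6. Since dp[9][11] = 6, nothing longer is possible.

6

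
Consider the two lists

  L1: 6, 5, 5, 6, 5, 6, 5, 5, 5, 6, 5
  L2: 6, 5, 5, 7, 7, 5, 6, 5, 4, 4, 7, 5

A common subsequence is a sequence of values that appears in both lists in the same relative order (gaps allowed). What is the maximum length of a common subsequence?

7

Let dp[i][j] be the LCS length of the first i values of L1 and the first j values of L2. dp[i][j] = dp[i-1][j-1]+1 when the i-th and j-th values match, else max(dp[i-1][j], dp[i][j-1]).
    ·  6  5  5  7  7  5  6  5  4  4  7  5
 ·  0  0  0  0  0  0  0  0  0  0  0  0  0
 6  0  1  1  1  1  1  1  1  1  1  1  1  1
 5  0  1  2  2  2  2  2  2  2  2  2  2  2
 5  0  1  2  3  3  3  3  3  3  3  3  3  3
 6  0  1  2  3  3  3  3  4  4  4  4  4  4
 5  0  1  2  3  3  3  4  4  5  5  5  5  5
 6  0  1  2  3  3  3  4  5  5  5  5  5  5
 5  0  1  2  3  3  3  4  5  6  6  6  6  6
 5  0  1  2  3  3  3  4  5  6  6  6  6  7
 5  0  1  2  3  3  3  4  5  6  6  6  6  7
 6  0  1  2  3  3  3  4  5  6  6  6  6  7
 5  0  1  2  3  3  3  4  5  6  6  6  6  7
dp[11][12] = 7. One LCS (by backtracking along matches): 6, 5, 5, 5, 6, 5, 5.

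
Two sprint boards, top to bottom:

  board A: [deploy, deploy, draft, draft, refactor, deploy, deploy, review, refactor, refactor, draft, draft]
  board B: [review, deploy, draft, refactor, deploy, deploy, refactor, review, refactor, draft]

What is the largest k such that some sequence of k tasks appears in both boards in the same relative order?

One common subsequence of length 8: deploy at board A[2]=board B[2] → draft at board A[4]=board B[3] → refactor at board A[5]=board B[4] → deploy at board A[6]=board B[5] → deploy at board A[7]=board B[6] → review at board A[8]=board B[8] → refactor at board A[10]=board B[9] → draft at board A[12]=board B[10], and the DP table's final entry dp[12][10] is also 8, so no common subsequence is longer.

8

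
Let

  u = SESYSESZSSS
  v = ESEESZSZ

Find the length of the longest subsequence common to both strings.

Pick S [1,2], E [2,3], E [6,4], S [7,5], Z [8,6], S [9,7]; all 6 characters appear in both, in order. dp[11][8] = 6 confirms this is the maximum.

6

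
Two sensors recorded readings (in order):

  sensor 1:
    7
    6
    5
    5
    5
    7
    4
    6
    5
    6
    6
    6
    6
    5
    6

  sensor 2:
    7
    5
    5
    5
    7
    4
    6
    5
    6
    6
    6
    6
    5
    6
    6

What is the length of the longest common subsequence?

Taking 7 at sensor 1[1]=sensor 2[1], 5 at sensor 1[3]=sensor 2[2], 5 at sensor 1[4]=sensor 2[3], 5 at sensor 1[5]=sensor 2[4], 7 at sensor 1[6]=sensor 2[5], 4 at sensor 1[7]=sensor 2[6], 6 at sensor 1[8]=sensor 2[7], 5 at sensor 1[9]=sensor 2[8], 6 at sensor 1[10]=sensor 2[9], 6 at sensor 1[11]=sensor 2[10], 6 at sensor 1[12]=sensor 2[11], 6 at sensor 1[13]=sensor 2[12], 5 at sensor 1[14]=sensor 2[13], 6 at sensor 1[15]=sensor 2[15] gives a common subsequence of length 14. dp[15][15] = 14 confirms this is the maximum.

14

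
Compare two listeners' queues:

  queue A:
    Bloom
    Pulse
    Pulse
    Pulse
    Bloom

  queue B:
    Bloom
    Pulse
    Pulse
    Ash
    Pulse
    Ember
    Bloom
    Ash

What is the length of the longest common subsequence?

5

One common subsequence of length 5: Bloom (queue A #1, queue B #1), Pulse (queue A #2, queue B #2), Pulse (queue A #3, queue B #3), Pulse (queue A #4, queue B #5), Bloom (queue A #5, queue B #7). dp[5][8] = 5 confirms this is the maximum.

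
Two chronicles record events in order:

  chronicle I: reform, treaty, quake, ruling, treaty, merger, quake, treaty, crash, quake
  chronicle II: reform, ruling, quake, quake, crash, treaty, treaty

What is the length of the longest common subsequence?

Taking reform (chronicle I #1, chronicle II #1), then quake (chronicle I #3, chronicle II #4), then treaty (chronicle I #5, chronicle II #6), then treaty (chronicle I #8, chronicle II #7) gives a common subsequence of length 4. Since dp[10][7] = 4, nothing longer is possible.

4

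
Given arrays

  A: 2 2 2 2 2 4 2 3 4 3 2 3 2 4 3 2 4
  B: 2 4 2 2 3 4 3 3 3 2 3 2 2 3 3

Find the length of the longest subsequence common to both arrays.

10

Match 2 at A[1]=B[1] → 2 at A[2]=B[3] → 2 at A[3]=B[4] → 4 at A[6]=B[6] → 3 at A[8]=B[8] → 3 at A[10]=B[9] → 2 at A[11]=B[10] → 3 at A[12]=B[11] → 2 at A[13]=B[13] → 3 at A[15]=B[15] — 10 values in the same relative order in both. Since dp[17][15] = 10, nothing longer is possible.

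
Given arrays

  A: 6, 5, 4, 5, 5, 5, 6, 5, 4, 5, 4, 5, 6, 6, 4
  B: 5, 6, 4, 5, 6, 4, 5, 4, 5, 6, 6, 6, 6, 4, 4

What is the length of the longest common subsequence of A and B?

11

One common subsequence of length 11: 6 (A #1, B #2) → 4 (A #3, B #3) → 5 (A #6, B #4) → 6 (A #7, B #5) → 4 (A #9, B #6) → 5 (A #10, B #7) → 4 (A #11, B #8) → 5 (A #12, B #9) → 6 (A #13, B #12) → 6 (A #14, B #13) → 4 (A #15, B #15), and the DP table's final entry dp[15][15] is also 11, so no common subsequence is longer.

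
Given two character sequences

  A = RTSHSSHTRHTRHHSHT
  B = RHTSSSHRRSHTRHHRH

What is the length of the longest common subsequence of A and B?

13

One common subsequence of length 13: R [1,1]; then T [2,3]; then S [3,4]; then S [5,5]; then S [6,6]; then H [7,7]; then R [9,9]; then H [10,11]; then T [11,12]; then R [12,13]; then H [13,14]; then H [14,15]; then H [16,17]. dp[17][17] = 13 confirms this is the maximum.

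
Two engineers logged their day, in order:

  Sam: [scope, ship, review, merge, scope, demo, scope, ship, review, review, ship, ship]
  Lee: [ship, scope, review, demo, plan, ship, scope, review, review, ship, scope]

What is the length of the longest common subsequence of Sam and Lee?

7

Match scope (Sam #1, Lee #2), then review (Sam #3, Lee #3), then demo (Sam #6, Lee #4), then scope (Sam #7, Lee #7), then review (Sam #9, Lee #8), then review (Sam #10, Lee #9), then ship (Sam #11, Lee #10) — 7 tasks in the same relative order in both. Since dp[12][11] = 7, nothing longer is possible.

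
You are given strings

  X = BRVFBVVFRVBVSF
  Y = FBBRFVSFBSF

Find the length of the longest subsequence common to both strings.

Taking B [1,3] → R [2,4] → F [4,5] → V [6,6] → F [8,8] → B [11,9] → S [13,10] → F [14,11] gives a common subsequence of length 8. The LCS DP gives dp[14][11] = 8, so this is optimal.

8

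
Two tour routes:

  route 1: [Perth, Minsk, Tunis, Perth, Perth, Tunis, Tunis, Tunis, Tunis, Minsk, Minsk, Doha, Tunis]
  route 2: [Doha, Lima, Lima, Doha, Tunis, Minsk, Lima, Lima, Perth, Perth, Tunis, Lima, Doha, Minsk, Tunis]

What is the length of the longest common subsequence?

Pick Minsk at route 1[2]=route 2[6] → Perth at route 1[4]=route 2[9] → Perth at route 1[5]=route 2[10] → Tunis at route 1[6]=route 2[11] → Minsk at route 1[11]=route 2[14] → Tunis at route 1[13]=route 2[15]; all 6 stops appear in both, in order. Since dp[13][15] = 6, nothing longer is possible.

6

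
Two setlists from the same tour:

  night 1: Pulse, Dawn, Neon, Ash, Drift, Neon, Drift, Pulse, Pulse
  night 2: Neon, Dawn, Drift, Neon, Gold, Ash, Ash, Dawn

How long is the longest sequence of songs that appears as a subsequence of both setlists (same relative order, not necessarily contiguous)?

Pick Dawn (night 1 #2, night 2 #2), then Neon (night 1 #3, night 2 #4), then Ash (night 1 #4, night 2 #7); all 3 songs appear in both, in order, and the DP table's final entry dp[9][8] is also 3, so no common subsequence is longer.

3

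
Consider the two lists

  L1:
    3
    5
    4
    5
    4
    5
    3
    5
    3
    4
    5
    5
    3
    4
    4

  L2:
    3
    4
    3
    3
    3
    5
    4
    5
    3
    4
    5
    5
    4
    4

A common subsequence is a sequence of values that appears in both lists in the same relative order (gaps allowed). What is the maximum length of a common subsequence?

One common subsequence of length 11: 3 at L1[1]=L2[1], 4 at L1[3]=L2[2], 5 at L1[4]=L2[6], 4 at L1[5]=L2[7], 5 at L1[8]=L2[8], 3 at L1[9]=L2[9], 4 at L1[10]=L2[10], 5 at L1[11]=L2[11], 5 at L1[12]=L2[12], 4 at L1[14]=L2[13], 4 at L1[15]=L2[14], and the DP table's final entry dp[15][14] is also 11, so no common subsequence is longer.

11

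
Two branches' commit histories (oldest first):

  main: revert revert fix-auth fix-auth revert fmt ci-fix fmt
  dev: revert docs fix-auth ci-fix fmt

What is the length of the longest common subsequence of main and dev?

4

Pick revert [1,1], fix-auth [4,3], ci-fix [7,4], fmt [8,5]; all 4 commits appear in both, in order. Since dp[8][5] = 4, nothing longer is possible.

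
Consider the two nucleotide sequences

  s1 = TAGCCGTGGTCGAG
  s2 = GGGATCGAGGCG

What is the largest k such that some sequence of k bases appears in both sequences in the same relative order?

8

Match G [3,1] → G [6,2] → G [8,3] → T [10,5] → C [11,6] → G [12,7] → A [13,8] → G [14,12] — 8 bases in the same relative order in both, and the DP table's final entry dp[14][12] is also 8, so no common subsequence is longer.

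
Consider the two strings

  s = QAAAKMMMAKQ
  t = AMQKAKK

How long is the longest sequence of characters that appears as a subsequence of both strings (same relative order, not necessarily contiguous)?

4

Match Q at s[1]=t[3] → A at s[4]=t[5] → K at s[5]=t[6] → K at s[10]=t[7] — 4 characters in the same relative order in both. dp[11][7] = 4 confirms this is the maximum.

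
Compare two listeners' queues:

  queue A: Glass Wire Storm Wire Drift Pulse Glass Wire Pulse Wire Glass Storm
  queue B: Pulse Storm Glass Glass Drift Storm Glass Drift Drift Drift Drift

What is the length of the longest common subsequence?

4

Match Storm at queue A[3]=queue B[2] → Glass at queue A[7]=queue B[3] → Glass at queue A[11]=queue B[4] → Storm at queue A[12]=queue B[6] — 4 songs in the same relative order in both. dp[12][11] = 4 confirms this is the maximum.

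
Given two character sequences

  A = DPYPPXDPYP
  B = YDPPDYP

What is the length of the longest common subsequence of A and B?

6

Let dp[i][j] be the LCS length of the first i characters of A and the first j characters of B. dp[i][j] = dp[i-1][j-1]+1 when the i-th and j-th characters match, else max(dp[i-1][j], dp[i][j-1]).
    ·  Y  D  P  P  D  Y  P
 ·  0  0  0  0  0  0  0  0
 D  0  0  1  1  1  1  1  1
 P  0  0  1  2  2  2  2  2
 Y  0  1  1  2  2  2  3  3
 P  0  1  1  2  3  3  3  4
 P  0  1  1  2  3  3  3  4
 X  0  1  1  2  3  3  3  4
 D  0  1  2  2  3  4  4  4
 P  0  1  2  3  3  4  4  5
 Y  0  1  2  3  3  4  5  5
 P  0  1  2  3  4  4  5  6
dp[10][7] = 6. One LCS (by backtracking along matches): DPPDYP.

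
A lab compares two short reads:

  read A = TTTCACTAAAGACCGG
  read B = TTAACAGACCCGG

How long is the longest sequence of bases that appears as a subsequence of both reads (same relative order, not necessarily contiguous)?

Taking T (read A #1, read B #1), T (read A #2, read B #2), A (read A #5, read B #4), C (read A #6, read B #5), A (read A #10, read B #6), G (read A #11, read B #7), A (read A #12, read B #8), C (read A #13, read B #10), C (read A #14, read B #11), G (read A #15, read B #12), G (read A #16, read B #13) gives a common subsequence of length 11. The LCS DP gives dp[16][13] = 11, so this is optimal.

11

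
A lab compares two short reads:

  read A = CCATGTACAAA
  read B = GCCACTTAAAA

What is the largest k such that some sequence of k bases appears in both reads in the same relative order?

Let dp[i][j] be the LCS length of the first i bases of read A and the first j bases of read B. dp[i][j] = dp[i-1][j-1]+1 when the i-th and j-th bases match, else max(dp[i-1][j], dp[i][j-1]).
    ·  G  C  C  A  C  T  T  A  A  A  A
 ·  0  0  0  0  0  0  0  0  0  0  0  0
 C  0  0  1  1  1  1  1  1  1  1  1  1
 C  0  0  1  2  2  2  2  2  2  2  2  2
 A  0  0  1  2  3  3  3  3  3  3  3  3
 T  0  0  1  2  3  3  4  4  4  4  4  4
 G  0  1  1  2  3  3  4  4  4  4  4  4
 T  0  1  1  2  3  3  4  5  5  5  5  5
 A  0  1  1  2  3  3  4  5  6  6  6  6
 C  0  1  2  2  3  4  4  5  6  6  6  6
 A  0  1  2  2  3  4  4  5  6  7  7  7
 A  0  1  2  2  3  4  4  5  6  7  8  8
 A  0  1  2  2  3  4  4  5  6  7  8  9
dp[11][11] = 9. One LCS (by backtracking along matches): CCATTAAAA.

9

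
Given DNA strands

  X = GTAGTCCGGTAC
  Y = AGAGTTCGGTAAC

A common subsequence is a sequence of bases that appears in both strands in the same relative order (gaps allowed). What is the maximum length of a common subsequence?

10

Taking G at X[1]=Y[2] → A at X[3]=Y[3] → G at X[4]=Y[4] → T at X[5]=Y[6] → C at X[7]=Y[7] → G at X[8]=Y[8] → G at X[9]=Y[9] → T at X[10]=Y[10] → A at X[11]=Y[12] → C at X[12]=Y[13] gives a common subsequence of length 10. The LCS DP gives dp[12][13] = 10, so this is optimal.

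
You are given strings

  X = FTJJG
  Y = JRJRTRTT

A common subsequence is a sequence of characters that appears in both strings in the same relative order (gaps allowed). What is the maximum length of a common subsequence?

Let dp[i][j] be the LCS length of the first i characters of X and the first j characters of Y. dp[i][j] = dp[i-1][j-1]+1 when the i-th and j-th characters match, else max(dp[i-1][j], dp[i][j-1]).
    ·  J  R  J  R  T  R  T  T
 ·  0  0  0  0  0  0  0  0  0
 F  0  0  0  0  0  0  0  0  0
 T  0  0  0  0  0  1  1  1  1
 J  0  1  1  1  1  1  1  1  1
 J  0  1  1  2  2  2  2  2  2
 G  0  1  1  2  2  2  2  2  2
dp[5][8] = 2. One LCS (by backtracking along matches): JJ.

2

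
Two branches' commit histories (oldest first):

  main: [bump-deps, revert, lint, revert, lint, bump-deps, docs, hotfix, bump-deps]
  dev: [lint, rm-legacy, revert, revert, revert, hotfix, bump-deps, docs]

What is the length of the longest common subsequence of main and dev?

One common subsequence of length 4: revert at main[2]=dev[4], then revert at main[4]=dev[5], then bump-deps at main[6]=dev[7], then docs at main[7]=dev[8]. The LCS DP gives dp[9][8] = 4, so this is optimal.

4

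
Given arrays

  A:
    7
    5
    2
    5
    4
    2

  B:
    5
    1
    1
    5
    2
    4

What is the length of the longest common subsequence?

3

Match 5 (A #2, B #4), then 2 (A #3, B #5), then 4 (A #5, B #6) — 3 values in the same relative order in both. The LCS DP gives dp[6][6] = 3, so this is optimal.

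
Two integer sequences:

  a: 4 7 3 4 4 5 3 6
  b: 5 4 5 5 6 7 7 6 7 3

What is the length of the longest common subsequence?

3

Let dp[i][j] be the LCS length of the first i values of a and the first j values of b. dp[i][j] = dp[i-1][j-1]+1 when the i-th and j-th values match, else max(dp[i-1][j], dp[i][j-1]).
    ·  5  4  5  5  6  7  7  6  7  3
 ·  0  0  0  0  0  0  0  0  0  0  0
 4  0  0  1  1  1  1  1  1  1  1  1
 7  0  0  1  1  1  1  2  2  2  2  2
 3  0  0  1  1  1  1  2  2  2  2  3
 4  0  0  1  1  1  1  2  2  2  2  3
 4  0  0  1  1  1  1  2  2  2  2  3
 5  0  1  1  2  2  2  2  2  2  2  3
 3  0  1  1  2  2  2  2  2  2  2  3
 6  0  1  1  2  2  3  3  3  3  3  3
dp[8][10] = 3. One LCS (by backtracking along matches): 4, 7, 3.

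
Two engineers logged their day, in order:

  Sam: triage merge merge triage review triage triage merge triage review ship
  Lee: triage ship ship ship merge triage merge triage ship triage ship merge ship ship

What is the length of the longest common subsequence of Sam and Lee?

Taking triage (Sam #1, Lee #1), merge (Sam #2, Lee #5), merge (Sam #3, Lee #7), triage (Sam #4, Lee #8), triage (Sam #6, Lee #10), merge (Sam #8, Lee #12), ship (Sam #11, Lee #14) gives a common subsequence of length 7. Since dp[11][14] = 7, nothing longer is possible.

7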